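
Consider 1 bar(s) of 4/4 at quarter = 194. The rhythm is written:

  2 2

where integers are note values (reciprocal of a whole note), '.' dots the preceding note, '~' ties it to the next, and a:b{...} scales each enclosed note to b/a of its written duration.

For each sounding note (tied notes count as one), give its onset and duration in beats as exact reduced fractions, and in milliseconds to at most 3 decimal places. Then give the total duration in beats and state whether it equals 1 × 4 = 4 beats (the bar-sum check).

1) 0.0ms=0b +618.557ms=2b
2) 618.557ms=2b +618.557ms=2b
Σ=4b of 4 (194bpm 4/4) — PASS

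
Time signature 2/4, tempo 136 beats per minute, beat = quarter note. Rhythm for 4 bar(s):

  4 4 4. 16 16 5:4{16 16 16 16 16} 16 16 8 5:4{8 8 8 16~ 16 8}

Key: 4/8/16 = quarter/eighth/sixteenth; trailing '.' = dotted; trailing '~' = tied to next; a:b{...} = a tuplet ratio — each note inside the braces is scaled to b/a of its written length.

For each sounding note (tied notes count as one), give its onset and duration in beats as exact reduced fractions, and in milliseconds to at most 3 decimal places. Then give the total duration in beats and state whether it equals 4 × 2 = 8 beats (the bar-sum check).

1) 0.0ms=0b +441.176ms=1b
2) 441.176ms=1b +441.176ms=1b
3) 882.353ms=2b +661.765ms=3/2b
4) 1544.118ms=7/2b +110.294ms=1/4b
5) 1654.412ms=15/4b +110.294ms=1/4b
6) 1764.706ms=4b +88.235ms=1/5b
7) 1852.941ms=21/5b +88.235ms=1/5b
8) 1941.176ms=22/5b +88.235ms=1/5b
9) 2029.412ms=23/5b +88.235ms=1/5b
10) 2117.647ms=24/5b +88.235ms=1/5b
11) 2205.882ms=5b +110.294ms=1/4b
12) 2316.176ms=21/4b +110.294ms=1/4b
13) 2426.471ms=11/2b +220.588ms=1/2b
14) 2647.059ms=6b +176.471ms=2/5b
15) 2823.529ms=32/5b +176.471ms=2/5b
16) 3000.0ms=34/5b +176.471ms=2/5b
17) 3176.471ms=36/5b +176.471ms=2/5b
18) 3352.941ms=38/5b +176.471ms=2/5b
Σ=8b of 8 (136bpm 2/4) — PASS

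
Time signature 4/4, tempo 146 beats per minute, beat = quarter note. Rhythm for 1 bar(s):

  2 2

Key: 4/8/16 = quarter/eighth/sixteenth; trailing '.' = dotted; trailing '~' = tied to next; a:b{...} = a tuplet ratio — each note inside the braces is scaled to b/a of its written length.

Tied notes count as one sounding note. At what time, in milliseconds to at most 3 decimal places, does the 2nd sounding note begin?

1. 0.0ms @ 0 + 821.918ms (2)
2. 821.918ms @ 2 + 821.918ms (2)

note 2 onset = 2b = 821.918ms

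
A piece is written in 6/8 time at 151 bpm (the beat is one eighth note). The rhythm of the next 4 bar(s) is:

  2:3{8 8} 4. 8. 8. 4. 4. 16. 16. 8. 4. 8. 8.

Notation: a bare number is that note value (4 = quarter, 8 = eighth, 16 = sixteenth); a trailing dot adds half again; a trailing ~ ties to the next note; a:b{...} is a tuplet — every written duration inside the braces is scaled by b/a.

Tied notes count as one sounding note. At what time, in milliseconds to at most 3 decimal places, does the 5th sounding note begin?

note 5 onset = 15/2b = 2980.132ms

1. 0.0ms @ 0 + 596.026ms (3/2)
2. 596.026ms @ 3/2 + 596.026ms (3/2)
3. 1192.053ms @ 3 + 1192.053ms (3)
4. 2384.106ms @ 6 + 596.026ms (3/2)
5. 2980.132ms @ 15/2 + 596.026ms (3/2)
6. 3576.159ms @ 9 + 1192.053ms (3)
7. 4768.212ms @ 12 + 1192.053ms (3)
8. 5960.265ms @ 15 + 298.013ms (3/4)
9. 6258.278ms @ 63/4 + 298.013ms (3/4)
10. 6556.291ms @ 33/2 + 596.026ms (3/2)
11. 7152.318ms @ 18 + 1192.053ms (3)
12. 8344.371ms @ 21 + 596.026ms (3/2)
13. 8940.397ms @ 45/2 + 596.026ms (3/2)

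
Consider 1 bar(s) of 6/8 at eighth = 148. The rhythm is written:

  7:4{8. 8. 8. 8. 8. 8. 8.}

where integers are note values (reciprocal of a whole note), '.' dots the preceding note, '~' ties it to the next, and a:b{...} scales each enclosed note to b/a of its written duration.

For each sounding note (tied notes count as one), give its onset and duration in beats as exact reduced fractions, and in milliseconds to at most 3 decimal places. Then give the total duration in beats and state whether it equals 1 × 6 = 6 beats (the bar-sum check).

1) 0.0ms=0b +347.49ms=6/7b
2) 347.49ms=6/7b +347.49ms=6/7b
3) 694.981ms=12/7b +347.49ms=6/7b
4) 1042.471ms=18/7b +347.49ms=6/7b
5) 1389.961ms=24/7b +347.49ms=6/7b
6) 1737.452ms=30/7b +347.49ms=6/7b
7) 2084.942ms=36/7b +347.49ms=6/7b
Σ=6b of 6 (148bpm 6/8) — PASS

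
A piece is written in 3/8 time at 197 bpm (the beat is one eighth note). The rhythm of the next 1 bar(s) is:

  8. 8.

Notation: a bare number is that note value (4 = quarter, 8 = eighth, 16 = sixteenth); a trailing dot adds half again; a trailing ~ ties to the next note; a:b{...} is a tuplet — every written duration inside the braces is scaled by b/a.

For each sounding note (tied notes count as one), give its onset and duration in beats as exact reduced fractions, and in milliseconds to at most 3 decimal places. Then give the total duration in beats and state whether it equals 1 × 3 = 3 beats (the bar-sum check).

1) 0.0ms=0b +456.853ms=3/2b
2) 456.853ms=3/2b +456.853ms=3/2b
Σ=3b of 3 (197bpm 3/8) — PASS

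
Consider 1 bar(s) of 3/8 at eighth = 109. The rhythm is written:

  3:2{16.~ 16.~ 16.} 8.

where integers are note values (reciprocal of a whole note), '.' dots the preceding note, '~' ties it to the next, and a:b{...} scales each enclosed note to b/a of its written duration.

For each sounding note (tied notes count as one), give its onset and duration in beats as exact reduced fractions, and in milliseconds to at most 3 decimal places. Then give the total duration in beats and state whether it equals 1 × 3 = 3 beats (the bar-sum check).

1) 0.0ms=0b +825.688ms=3/2b
2) 825.688ms=3/2b +825.688ms=3/2b
Σ=3b of 3 (109bpm 3/8) — PASS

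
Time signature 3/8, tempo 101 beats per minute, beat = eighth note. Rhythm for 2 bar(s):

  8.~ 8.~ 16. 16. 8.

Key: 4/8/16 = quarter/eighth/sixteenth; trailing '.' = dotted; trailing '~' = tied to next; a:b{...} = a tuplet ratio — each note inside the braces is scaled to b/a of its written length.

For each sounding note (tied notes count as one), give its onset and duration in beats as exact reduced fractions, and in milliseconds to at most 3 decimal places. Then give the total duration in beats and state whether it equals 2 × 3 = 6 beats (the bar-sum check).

1) 0.0ms=0b +2227.723ms=15/4b
2) 2227.723ms=15/4b +445.545ms=3/4b
3) 2673.267ms=9/2b +891.089ms=3/2b
Σ=6b of 6 (101bpm 3/8) — PASS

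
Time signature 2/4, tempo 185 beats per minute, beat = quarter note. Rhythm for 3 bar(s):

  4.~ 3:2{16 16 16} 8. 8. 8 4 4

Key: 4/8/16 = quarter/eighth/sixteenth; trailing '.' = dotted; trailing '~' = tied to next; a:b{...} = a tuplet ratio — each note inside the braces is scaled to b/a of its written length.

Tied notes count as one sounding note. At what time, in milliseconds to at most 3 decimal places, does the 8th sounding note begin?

note 8 onset = 5b = 1621.622ms

1. 0.0ms @ 0 + 540.541ms (5/3)
2. 540.541ms @ 5/3 + 54.054ms (1/6)
3. 594.595ms @ 11/6 + 54.054ms (1/6)
4. 648.649ms @ 2 + 243.243ms (3/4)
5. 891.892ms @ 11/4 + 243.243ms (3/4)
6. 1135.135ms @ 7/2 + 162.162ms (1/2)
7. 1297.297ms @ 4 + 324.324ms (1)
8. 1621.622ms @ 5 + 324.324ms (1)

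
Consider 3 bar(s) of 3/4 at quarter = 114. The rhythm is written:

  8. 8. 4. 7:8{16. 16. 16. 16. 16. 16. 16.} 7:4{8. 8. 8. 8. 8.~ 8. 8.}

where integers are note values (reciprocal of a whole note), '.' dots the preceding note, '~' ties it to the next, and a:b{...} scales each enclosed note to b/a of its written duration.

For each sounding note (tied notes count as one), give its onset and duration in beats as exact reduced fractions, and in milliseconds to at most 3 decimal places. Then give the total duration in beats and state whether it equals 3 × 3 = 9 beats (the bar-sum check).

1) 0.0ms=0b +394.737ms=3/4b
2) 394.737ms=3/4b +394.737ms=3/4b
3) 789.474ms=3/2b +789.474ms=3/2b
4) 1578.947ms=3b +225.564ms=3/7b
5) 1804.511ms=24/7b +225.564ms=3/7b
6) 2030.075ms=27/7b +225.564ms=3/7b
7) 2255.639ms=30/7b +225.564ms=3/7b
8) 2481.203ms=33/7b +225.564ms=3/7b
9) 2706.767ms=36/7b +225.564ms=3/7b
10) 2932.331ms=39/7b +225.564ms=3/7b
11) 3157.895ms=6b +225.564ms=3/7b
12) 3383.459ms=45/7b +225.564ms=3/7b
13) 3609.023ms=48/7b +225.564ms=3/7b
14) 3834.586ms=51/7b +225.564ms=3/7b
15) 4060.15ms=54/7b +451.128ms=6/7b
16) 4511.278ms=60/7b +225.564ms=3/7b
Σ=9b of 9 (114bpm 3/4) — PASS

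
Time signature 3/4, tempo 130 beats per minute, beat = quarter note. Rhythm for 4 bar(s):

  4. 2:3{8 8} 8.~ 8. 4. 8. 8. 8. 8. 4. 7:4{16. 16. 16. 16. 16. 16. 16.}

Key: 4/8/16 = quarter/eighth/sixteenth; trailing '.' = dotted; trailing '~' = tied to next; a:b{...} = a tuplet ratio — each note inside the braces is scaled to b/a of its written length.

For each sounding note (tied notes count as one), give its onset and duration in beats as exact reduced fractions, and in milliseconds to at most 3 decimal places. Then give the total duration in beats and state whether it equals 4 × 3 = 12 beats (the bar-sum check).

1) 0.0ms=0b +692.308ms=3/2b
2) 692.308ms=3/2b +346.154ms=3/4b
3) 1038.462ms=9/4b +346.154ms=3/4b
4) 1384.615ms=3b +692.308ms=3/2b
5) 2076.923ms=9/2b +692.308ms=3/2b
6) 2769.231ms=6b +346.154ms=3/4b
7) 3115.385ms=27/4b +346.154ms=3/4b
8) 3461.538ms=15/2b +346.154ms=3/4b
9) 3807.692ms=33/4b +346.154ms=3/4b
10) 4153.846ms=9b +692.308ms=3/2b
11) 4846.154ms=21/2b +98.901ms=3/14b
12) 4945.055ms=75/7b +98.901ms=3/14b
13) 5043.956ms=153/14b +98.901ms=3/14b
14) 5142.857ms=78/7b +98.901ms=3/14b
15) 5241.758ms=159/14b +98.901ms=3/14b
16) 5340.659ms=81/7b +98.901ms=3/14b
17) 5439.56ms=165/14b +98.901ms=3/14b
Σ=12b of 12 (130bpm 3/4) — PASS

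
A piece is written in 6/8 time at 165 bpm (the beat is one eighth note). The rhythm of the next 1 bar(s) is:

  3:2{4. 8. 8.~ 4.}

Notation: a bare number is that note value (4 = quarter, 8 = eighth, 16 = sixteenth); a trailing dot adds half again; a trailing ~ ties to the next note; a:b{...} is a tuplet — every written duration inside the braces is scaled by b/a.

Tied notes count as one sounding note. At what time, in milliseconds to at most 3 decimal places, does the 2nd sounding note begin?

1. 0.0ms @ 0 + 727.273ms (2)
2. 727.273ms @ 2 + 363.636ms (1)
3. 1090.909ms @ 3 + 1090.909ms (3)

note 2 onset = 2b = 727.273ms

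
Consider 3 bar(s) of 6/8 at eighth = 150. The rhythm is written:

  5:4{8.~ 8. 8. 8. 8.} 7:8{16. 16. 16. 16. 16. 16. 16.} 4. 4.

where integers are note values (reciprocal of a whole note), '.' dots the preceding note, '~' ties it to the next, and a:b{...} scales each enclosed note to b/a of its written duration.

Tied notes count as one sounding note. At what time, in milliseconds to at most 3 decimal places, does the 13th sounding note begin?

note 13 onset = 15b = 6000.0ms

1. 0.0ms @ 0 + 960.0ms (12/5)
2. 960.0ms @ 12/5 + 480.0ms (6/5)
3. 1440.0ms @ 18/5 + 480.0ms (6/5)
4. 1920.0ms @ 24/5 + 480.0ms (6/5)
5. 2400.0ms @ 6 + 342.857ms (6/7)
6. 2742.857ms @ 48/7 + 342.857ms (6/7)
7. 3085.714ms @ 54/7 + 342.857ms (6/7)
8. 3428.571ms @ 60/7 + 342.857ms (6/7)
9. 3771.429ms @ 66/7 + 342.857ms (6/7)
10. 4114.286ms @ 72/7 + 342.857ms (6/7)
11. 4457.143ms @ 78/7 + 342.857ms (6/7)
12. 4800.0ms @ 12 + 1200.0ms (3)
13. 6000.0ms @ 15 + 1200.0ms (3)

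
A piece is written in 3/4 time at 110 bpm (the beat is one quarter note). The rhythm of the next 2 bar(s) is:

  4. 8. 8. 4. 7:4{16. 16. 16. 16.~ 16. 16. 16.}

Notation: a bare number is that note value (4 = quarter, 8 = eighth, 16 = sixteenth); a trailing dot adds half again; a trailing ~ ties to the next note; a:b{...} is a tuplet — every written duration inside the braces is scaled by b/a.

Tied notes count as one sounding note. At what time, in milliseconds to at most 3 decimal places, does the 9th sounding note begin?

note 9 onset = 39/7b = 3038.961ms

1. 0.0ms @ 0 + 818.182ms (3/2)
2. 818.182ms @ 3/2 + 409.091ms (3/4)
3. 1227.273ms @ 9/4 + 409.091ms (3/4)
4. 1636.364ms @ 3 + 818.182ms (3/2)
5. 2454.545ms @ 9/2 + 116.883ms (3/14)
6. 2571.429ms @ 33/7 + 116.883ms (3/14)
7. 2688.312ms @ 69/14 + 116.883ms (3/14)
8. 2805.195ms @ 36/7 + 233.766ms (3/7)
9. 3038.961ms @ 39/7 + 116.883ms (3/14)
10. 3155.844ms @ 81/14 + 116.883ms (3/14)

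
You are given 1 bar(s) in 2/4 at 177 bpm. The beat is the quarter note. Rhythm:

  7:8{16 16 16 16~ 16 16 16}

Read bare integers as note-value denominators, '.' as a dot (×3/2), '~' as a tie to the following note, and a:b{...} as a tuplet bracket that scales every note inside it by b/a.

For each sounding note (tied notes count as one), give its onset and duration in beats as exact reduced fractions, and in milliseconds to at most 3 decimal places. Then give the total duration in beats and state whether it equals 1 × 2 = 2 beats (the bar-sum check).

1) 0.0ms=0b +96.852ms=2/7b
2) 96.852ms=2/7b +96.852ms=2/7b
3) 193.705ms=4/7b +96.852ms=2/7b
4) 290.557ms=6/7b +193.705ms=4/7b
5) 484.262ms=10/7b +96.852ms=2/7b
6) 581.114ms=12/7b +96.852ms=2/7b
Σ=2b of 2 (177bpm 2/4) — PASS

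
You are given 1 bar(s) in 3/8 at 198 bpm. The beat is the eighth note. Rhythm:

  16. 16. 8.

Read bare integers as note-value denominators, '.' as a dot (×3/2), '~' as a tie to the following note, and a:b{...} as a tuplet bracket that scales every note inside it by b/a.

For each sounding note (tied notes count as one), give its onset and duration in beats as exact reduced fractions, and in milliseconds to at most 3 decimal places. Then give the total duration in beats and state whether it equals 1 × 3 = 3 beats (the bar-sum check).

1) 0.0ms=0b +227.273ms=3/4b
2) 227.273ms=3/4b +227.273ms=3/4b
3) 454.545ms=3/2b +454.545ms=3/2b
Σ=3b of 3 (198bpm 3/8) — PASS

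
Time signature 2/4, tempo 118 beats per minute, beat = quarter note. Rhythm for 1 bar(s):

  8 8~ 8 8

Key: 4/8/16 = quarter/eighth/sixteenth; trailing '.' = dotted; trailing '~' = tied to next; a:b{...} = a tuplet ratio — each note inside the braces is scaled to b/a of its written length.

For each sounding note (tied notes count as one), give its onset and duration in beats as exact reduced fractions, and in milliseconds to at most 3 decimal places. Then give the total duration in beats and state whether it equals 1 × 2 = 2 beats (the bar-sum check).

1) 0.0ms=0b +254.237ms=1/2b
2) 254.237ms=1/2b +508.475ms=1b
3) 762.712ms=3/2b +254.237ms=1/2b
Σ=2b of 2 (118bpm 2/4) — PASS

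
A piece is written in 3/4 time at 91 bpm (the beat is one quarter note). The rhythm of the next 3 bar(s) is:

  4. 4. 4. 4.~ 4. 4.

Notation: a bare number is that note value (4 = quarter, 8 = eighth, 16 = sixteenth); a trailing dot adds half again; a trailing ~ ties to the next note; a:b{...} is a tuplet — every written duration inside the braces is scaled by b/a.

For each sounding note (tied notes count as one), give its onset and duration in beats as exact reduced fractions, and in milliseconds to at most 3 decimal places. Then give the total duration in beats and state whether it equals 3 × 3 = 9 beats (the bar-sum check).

1) 0.0ms=0b +989.011ms=3/2b
2) 989.011ms=3/2b +989.011ms=3/2b
3) 1978.022ms=3b +989.011ms=3/2b
4) 2967.033ms=9/2b +1978.022ms=3b
5) 4945.055ms=15/2b +989.011ms=3/2b
Σ=9b of 9 (91bpm 3/4) — PASS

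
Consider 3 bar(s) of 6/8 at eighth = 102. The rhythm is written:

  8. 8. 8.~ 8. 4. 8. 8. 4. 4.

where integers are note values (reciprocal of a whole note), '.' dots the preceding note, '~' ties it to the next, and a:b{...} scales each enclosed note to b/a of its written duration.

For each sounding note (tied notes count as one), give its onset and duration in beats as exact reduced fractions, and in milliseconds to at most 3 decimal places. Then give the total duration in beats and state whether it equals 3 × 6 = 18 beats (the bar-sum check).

1) 0.0ms=0b +882.353ms=3/2b
2) 882.353ms=3/2b +882.353ms=3/2b
3) 1764.706ms=3b +1764.706ms=3b
4) 3529.412ms=6b +1764.706ms=3b
5) 5294.118ms=9b +882.353ms=3/2b
6) 6176.471ms=21/2b +882.353ms=3/2b
7) 7058.824ms=12b +1764.706ms=3b
8) 8823.529ms=15b +1764.706ms=3b
Σ=18b of 18 (102bpm 6/8) — PASS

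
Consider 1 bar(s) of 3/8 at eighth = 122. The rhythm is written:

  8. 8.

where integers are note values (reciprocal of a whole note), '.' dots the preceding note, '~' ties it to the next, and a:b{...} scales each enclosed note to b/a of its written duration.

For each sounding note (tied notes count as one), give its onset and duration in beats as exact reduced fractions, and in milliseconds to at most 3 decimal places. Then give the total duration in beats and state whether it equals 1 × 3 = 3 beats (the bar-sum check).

1) 0.0ms=0b +737.705ms=3/2b
2) 737.705ms=3/2b +737.705ms=3/2b
Σ=3b of 3 (122bpm 3/8) — PASS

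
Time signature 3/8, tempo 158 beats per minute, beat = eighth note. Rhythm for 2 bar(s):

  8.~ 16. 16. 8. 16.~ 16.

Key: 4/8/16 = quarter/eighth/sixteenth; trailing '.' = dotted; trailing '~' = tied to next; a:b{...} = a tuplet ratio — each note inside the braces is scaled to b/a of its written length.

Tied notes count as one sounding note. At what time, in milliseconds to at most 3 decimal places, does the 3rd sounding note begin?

note 3 onset = 3b = 1139.241ms

1. 0.0ms @ 0 + 854.43ms (9/4)
2. 854.43ms @ 9/4 + 284.81ms (3/4)
3. 1139.241ms @ 3 + 569.62ms (3/2)
4. 1708.861ms @ 9/2 + 569.62ms (3/2)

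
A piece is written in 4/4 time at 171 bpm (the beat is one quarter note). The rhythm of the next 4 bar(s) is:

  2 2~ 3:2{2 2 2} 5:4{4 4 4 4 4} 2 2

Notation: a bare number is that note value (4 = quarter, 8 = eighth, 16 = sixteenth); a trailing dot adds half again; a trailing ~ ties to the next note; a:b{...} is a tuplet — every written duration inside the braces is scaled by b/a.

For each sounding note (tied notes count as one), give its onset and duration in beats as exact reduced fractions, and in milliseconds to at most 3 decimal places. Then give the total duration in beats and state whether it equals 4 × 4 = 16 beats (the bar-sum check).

1) 0.0ms=0b +701.754ms=2b
2) 701.754ms=2b +1169.591ms=10/3b
3) 1871.345ms=16/3b +467.836ms=4/3b
4) 2339.181ms=20/3b +467.836ms=4/3b
5) 2807.018ms=8b +280.702ms=4/5b
6) 3087.719ms=44/5b +280.702ms=4/5b
7) 3368.421ms=48/5b +280.702ms=4/5b
8) 3649.123ms=52/5b +280.702ms=4/5b
9) 3929.825ms=56/5b +280.702ms=4/5b
10) 4210.526ms=12b +701.754ms=2b
11) 4912.281ms=14b +701.754ms=2b
Σ=16b of 16 (171bpm 4/4) — PASS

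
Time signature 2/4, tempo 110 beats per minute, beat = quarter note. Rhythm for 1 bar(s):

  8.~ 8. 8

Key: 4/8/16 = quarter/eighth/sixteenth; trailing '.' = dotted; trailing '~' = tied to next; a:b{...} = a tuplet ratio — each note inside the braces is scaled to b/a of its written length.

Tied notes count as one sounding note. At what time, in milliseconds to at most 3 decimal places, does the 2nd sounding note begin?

note 2 onset = 3/2b = 818.182ms

1. 0.0ms @ 0 + 818.182ms (3/2)
2. 818.182ms @ 3/2 + 272.727ms (1/2)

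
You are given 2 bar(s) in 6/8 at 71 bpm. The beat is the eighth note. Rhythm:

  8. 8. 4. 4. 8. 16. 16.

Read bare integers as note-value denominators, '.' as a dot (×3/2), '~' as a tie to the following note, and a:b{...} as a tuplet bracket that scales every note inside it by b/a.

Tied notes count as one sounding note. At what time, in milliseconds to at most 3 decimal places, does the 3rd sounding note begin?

1. 0.0ms @ 0 + 1267.606ms (3/2)
2. 1267.606ms @ 3/2 + 1267.606ms (3/2)
3. 2535.211ms @ 3 + 2535.211ms (3)
4. 5070.423ms @ 6 + 2535.211ms (3)
5. 7605.634ms @ 9 + 1267.606ms (3/2)
6. 8873.239ms @ 21/2 + 633.803ms (3/4)
7. 9507.042ms @ 45/4 + 633.803ms (3/4)

note 3 onset = 3b = 2535.211ms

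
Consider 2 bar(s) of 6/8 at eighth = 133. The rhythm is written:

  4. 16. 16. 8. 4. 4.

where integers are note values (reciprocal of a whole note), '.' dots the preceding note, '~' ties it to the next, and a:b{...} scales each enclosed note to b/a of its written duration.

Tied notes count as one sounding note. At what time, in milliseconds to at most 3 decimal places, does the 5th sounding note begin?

1. 0.0ms @ 0 + 1353.383ms (3)
2. 1353.383ms @ 3 + 338.346ms (3/4)
3. 1691.729ms @ 15/4 + 338.346ms (3/4)
4. 2030.075ms @ 9/2 + 676.692ms (3/2)
5. 2706.767ms @ 6 + 1353.383ms (3)
6. 4060.15ms @ 9 + 1353.383ms (3)

note 5 onset = 6b = 2706.767ms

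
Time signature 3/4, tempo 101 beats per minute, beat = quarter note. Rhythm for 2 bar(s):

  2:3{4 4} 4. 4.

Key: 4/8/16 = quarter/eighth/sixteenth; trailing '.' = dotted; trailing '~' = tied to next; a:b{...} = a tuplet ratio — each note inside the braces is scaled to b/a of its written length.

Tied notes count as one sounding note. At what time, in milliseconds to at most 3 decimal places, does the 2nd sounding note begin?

note 2 onset = 3/2b = 891.089ms

1. 0.0ms @ 0 + 891.089ms (3/2)
2. 891.089ms @ 3/2 + 891.089ms (3/2)
3. 1782.178ms @ 3 + 891.089ms (3/2)
4. 2673.267ms @ 9/2 + 891.089ms (3/2)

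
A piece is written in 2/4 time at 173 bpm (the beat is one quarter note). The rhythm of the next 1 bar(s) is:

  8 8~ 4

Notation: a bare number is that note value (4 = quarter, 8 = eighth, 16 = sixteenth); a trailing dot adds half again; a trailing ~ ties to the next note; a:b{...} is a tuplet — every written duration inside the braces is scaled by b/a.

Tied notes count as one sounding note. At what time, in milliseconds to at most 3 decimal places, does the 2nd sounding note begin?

1. 0.0ms @ 0 + 173.41ms (1/2)
2. 173.41ms @ 1/2 + 520.231ms (3/2)

note 2 onset = 1/2b = 173.41ms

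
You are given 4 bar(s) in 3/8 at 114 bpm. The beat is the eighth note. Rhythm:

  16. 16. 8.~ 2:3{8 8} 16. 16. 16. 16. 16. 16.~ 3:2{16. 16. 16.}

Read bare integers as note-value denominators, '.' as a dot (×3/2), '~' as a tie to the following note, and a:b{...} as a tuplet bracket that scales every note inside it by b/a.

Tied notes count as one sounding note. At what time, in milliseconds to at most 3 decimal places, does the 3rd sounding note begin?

note 3 onset = 3/2b = 789.474ms

1. 0.0ms @ 0 + 394.737ms (3/4)
2. 394.737ms @ 3/4 + 394.737ms (3/4)
3. 789.474ms @ 3/2 + 1578.947ms (3)
4. 2368.421ms @ 9/2 + 789.474ms (3/2)
5. 3157.895ms @ 6 + 394.737ms (3/4)
6. 3552.632ms @ 27/4 + 394.737ms (3/4)
7. 3947.368ms @ 15/2 + 394.737ms (3/4)
8. 4342.105ms @ 33/4 + 394.737ms (3/4)
9. 4736.842ms @ 9 + 394.737ms (3/4)
10. 5131.579ms @ 39/4 + 657.895ms (5/4)
11. 5789.474ms @ 11 + 263.158ms (1/2)
12. 6052.632ms @ 23/2 + 263.158ms (1/2)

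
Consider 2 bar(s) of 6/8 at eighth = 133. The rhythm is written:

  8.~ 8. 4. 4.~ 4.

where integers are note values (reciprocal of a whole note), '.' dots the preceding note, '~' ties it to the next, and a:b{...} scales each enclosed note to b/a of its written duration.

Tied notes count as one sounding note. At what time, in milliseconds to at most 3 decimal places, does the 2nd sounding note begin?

1. 0.0ms @ 0 + 1353.383ms (3)
2. 1353.383ms @ 3 + 1353.383ms (3)
3. 2706.767ms @ 6 + 2706.767ms (6)

note 2 onset = 3b = 1353.383ms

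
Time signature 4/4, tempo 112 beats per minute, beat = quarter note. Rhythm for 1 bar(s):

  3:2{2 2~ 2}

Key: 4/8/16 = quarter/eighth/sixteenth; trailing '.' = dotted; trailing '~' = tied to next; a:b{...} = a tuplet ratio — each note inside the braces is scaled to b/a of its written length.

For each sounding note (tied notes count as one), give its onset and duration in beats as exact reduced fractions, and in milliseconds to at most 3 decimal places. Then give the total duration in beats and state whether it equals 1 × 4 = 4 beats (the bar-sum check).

1) 0.0ms=0b +714.286ms=4/3b
2) 714.286ms=4/3b +1428.571ms=8/3b
Σ=4b of 4 (112bpm 4/4) — PASS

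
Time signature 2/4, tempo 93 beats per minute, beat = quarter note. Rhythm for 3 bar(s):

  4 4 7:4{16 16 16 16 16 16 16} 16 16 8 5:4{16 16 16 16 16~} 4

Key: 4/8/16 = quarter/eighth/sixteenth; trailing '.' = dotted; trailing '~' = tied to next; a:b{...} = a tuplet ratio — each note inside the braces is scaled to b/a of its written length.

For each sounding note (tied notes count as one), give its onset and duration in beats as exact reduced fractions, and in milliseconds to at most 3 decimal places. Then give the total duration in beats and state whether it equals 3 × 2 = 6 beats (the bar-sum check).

1) 0.0ms=0b +645.161ms=1b
2) 645.161ms=1b +645.161ms=1b
3) 1290.323ms=2b +92.166ms=1/7b
4) 1382.488ms=15/7b +92.166ms=1/7b
5) 1474.654ms=16/7b +92.166ms=1/7b
6) 1566.82ms=17/7b +92.166ms=1/7b
7) 1658.986ms=18/7b +92.166ms=1/7b
8) 1751.152ms=19/7b +92.166ms=1/7b
9) 1843.318ms=20/7b +92.166ms=1/7b
10) 1935.484ms=3b +161.29ms=1/4b
11) 2096.774ms=13/4b +161.29ms=1/4b
12) 2258.065ms=7/2b +322.581ms=1/2b
13) 2580.645ms=4b +129.032ms=1/5b
14) 2709.677ms=21/5b +129.032ms=1/5b
15) 2838.71ms=22/5b +129.032ms=1/5b
16) 2967.742ms=23/5b +129.032ms=1/5b
17) 3096.774ms=24/5b +774.194ms=6/5b
Σ=6b of 6 (93bpm 2/4) — PASS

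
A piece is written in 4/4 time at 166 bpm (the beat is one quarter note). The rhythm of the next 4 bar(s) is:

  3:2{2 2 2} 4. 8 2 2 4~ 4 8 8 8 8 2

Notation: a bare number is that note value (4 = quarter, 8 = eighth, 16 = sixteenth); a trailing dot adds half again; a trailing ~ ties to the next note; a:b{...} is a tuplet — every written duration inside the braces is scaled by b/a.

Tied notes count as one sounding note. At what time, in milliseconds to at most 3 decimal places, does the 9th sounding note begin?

note 9 onset = 12b = 4337.349ms

1. 0.0ms @ 0 + 481.928ms (4/3)
2. 481.928ms @ 4/3 + 481.928ms (4/3)
3. 963.855ms @ 8/3 + 481.928ms (4/3)
4. 1445.783ms @ 4 + 542.169ms (3/2)
5. 1987.952ms @ 11/2 + 180.723ms (1/2)
6. 2168.675ms @ 6 + 722.892ms (2)
7. 2891.566ms @ 8 + 722.892ms (2)
8. 3614.458ms @ 10 + 722.892ms (2)
9. 4337.349ms @ 12 + 180.723ms (1/2)
10. 4518.072ms @ 25/2 + 180.723ms (1/2)
11. 4698.795ms @ 13 + 180.723ms (1/2)
12. 4879.518ms @ 27/2 + 180.723ms (1/2)
13. 5060.241ms @ 14 + 722.892ms (2)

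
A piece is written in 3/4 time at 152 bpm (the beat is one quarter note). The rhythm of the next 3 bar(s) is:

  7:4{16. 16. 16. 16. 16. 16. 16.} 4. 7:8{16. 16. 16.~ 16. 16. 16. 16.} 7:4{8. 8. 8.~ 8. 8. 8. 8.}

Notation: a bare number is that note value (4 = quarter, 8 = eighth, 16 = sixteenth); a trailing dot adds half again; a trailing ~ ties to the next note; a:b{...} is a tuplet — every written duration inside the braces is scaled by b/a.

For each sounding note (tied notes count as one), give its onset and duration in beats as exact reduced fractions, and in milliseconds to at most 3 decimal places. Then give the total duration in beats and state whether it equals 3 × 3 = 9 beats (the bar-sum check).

1) 0.0ms=0b +84.586ms=3/14b
2) 84.586ms=3/14b +84.586ms=3/14b
3) 169.173ms=3/7b +84.586ms=3/14b
4) 253.759ms=9/14b +84.586ms=3/14b
5) 338.346ms=6/7b +84.586ms=3/14b
6) 422.932ms=15/14b +84.586ms=3/14b
7) 507.519ms=9/7b +84.586ms=3/14b
8) 592.105ms=3/2b +592.105ms=3/2b
9) 1184.211ms=3b +169.173ms=3/7b
10) 1353.383ms=24/7b +169.173ms=3/7b
11) 1522.556ms=27/7b +338.346ms=6/7b
12) 1860.902ms=33/7b +169.173ms=3/7b
13) 2030.075ms=36/7b +169.173ms=3/7b
14) 2199.248ms=39/7b +169.173ms=3/7b
15) 2368.421ms=6b +169.173ms=3/7b
16) 2537.594ms=45/7b +169.173ms=3/7b
17) 2706.767ms=48/7b +338.346ms=6/7b
18) 3045.113ms=54/7b +169.173ms=3/7b
19) 3214.286ms=57/7b +169.173ms=3/7b
20) 3383.459ms=60/7b +169.173ms=3/7b
Σ=9b of 9 (152bpm 3/4) — PASS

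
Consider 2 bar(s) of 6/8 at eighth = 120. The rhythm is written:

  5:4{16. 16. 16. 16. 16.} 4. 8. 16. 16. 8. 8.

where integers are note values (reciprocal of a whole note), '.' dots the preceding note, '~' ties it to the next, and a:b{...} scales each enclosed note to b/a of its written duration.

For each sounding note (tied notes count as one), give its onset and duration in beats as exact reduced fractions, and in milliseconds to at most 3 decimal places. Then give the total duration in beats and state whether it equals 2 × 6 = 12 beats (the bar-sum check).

1) 0.0ms=0b +300.0ms=3/5b
2) 300.0ms=3/5b +300.0ms=3/5b
3) 600.0ms=6/5b +300.0ms=3/5b
4) 900.0ms=9/5b +300.0ms=3/5b
5) 1200.0ms=12/5b +300.0ms=3/5b
6) 1500.0ms=3b +1500.0ms=3b
7) 3000.0ms=6b +750.0ms=3/2b
8) 3750.0ms=15/2b +375.0ms=3/4b
9) 4125.0ms=33/4b +375.0ms=3/4b
10) 4500.0ms=9b +750.0ms=3/2b
11) 5250.0ms=21/2b +750.0ms=3/2b
Σ=12b of 12 (120bpm 6/8) — PASS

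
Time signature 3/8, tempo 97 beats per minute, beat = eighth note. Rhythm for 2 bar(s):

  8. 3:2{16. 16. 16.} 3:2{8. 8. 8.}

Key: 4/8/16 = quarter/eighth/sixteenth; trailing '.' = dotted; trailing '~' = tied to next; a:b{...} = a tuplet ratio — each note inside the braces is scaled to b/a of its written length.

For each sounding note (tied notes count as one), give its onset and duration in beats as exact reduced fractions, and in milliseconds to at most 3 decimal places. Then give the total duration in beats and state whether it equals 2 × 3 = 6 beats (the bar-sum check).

1) 0.0ms=0b +927.835ms=3/2b
2) 927.835ms=3/2b +309.278ms=1/2b
3) 1237.113ms=2b +309.278ms=1/2b
4) 1546.392ms=5/2b +309.278ms=1/2b
5) 1855.67ms=3b +618.557ms=1b
6) 2474.227ms=4b +618.557ms=1b
7) 3092.784ms=5b +618.557ms=1b
Σ=6b of 6 (97bpm 3/8) — PASS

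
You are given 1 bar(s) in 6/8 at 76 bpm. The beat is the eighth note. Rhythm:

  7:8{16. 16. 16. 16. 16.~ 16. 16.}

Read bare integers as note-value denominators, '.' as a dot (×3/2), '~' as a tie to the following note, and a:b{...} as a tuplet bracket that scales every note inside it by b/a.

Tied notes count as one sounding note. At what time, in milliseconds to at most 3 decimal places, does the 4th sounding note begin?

1. 0.0ms @ 0 + 676.692ms (6/7)
2. 676.692ms @ 6/7 + 676.692ms (6/7)
3. 1353.383ms @ 12/7 + 676.692ms (6/7)
4. 2030.075ms @ 18/7 + 676.692ms (6/7)
5. 2706.767ms @ 24/7 + 1353.383ms (12/7)
6. 4060.15ms @ 36/7 + 676.692ms (6/7)

note 4 onset = 18/7b = 2030.075ms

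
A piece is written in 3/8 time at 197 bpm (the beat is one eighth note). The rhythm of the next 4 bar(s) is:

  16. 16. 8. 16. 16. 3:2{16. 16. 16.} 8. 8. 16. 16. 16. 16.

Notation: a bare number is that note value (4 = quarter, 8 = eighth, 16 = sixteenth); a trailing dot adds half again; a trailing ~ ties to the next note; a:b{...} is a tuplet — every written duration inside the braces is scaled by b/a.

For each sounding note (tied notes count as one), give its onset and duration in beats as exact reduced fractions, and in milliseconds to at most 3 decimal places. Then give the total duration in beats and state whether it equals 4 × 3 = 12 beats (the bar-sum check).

1) 0.0ms=0b +228.426ms=3/4b
2) 228.426ms=3/4b +228.426ms=3/4b
3) 456.853ms=3/2b +456.853ms=3/2b
4) 913.706ms=3b +228.426ms=3/4b
5) 1142.132ms=15/4b +228.426ms=3/4b
6) 1370.558ms=9/2b +152.284ms=1/2b
7) 1522.843ms=5b +152.284ms=1/2b
8) 1675.127ms=11/2b +152.284ms=1/2b
9) 1827.411ms=6b +456.853ms=3/2b
10) 2284.264ms=15/2b +456.853ms=3/2b
11) 2741.117ms=9b +228.426ms=3/4b
12) 2969.543ms=39/4b +228.426ms=3/4b
13) 3197.97ms=21/2b +228.426ms=3/4b
14) 3426.396ms=45/4b +228.426ms=3/4b
Σ=12b of 12 (197bpm 3/8) — PASS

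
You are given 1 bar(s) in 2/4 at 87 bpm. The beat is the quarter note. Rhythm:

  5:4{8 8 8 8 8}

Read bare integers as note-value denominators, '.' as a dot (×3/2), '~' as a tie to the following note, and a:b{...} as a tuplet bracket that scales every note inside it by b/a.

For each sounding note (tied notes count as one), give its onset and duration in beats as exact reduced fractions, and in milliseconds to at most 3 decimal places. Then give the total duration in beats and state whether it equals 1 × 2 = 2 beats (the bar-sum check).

1) 0.0ms=0b +275.862ms=2/5b
2) 275.862ms=2/5b +275.862ms=2/5b
3) 551.724ms=4/5b +275.862ms=2/5b
4) 827.586ms=6/5b +275.862ms=2/5b
5) 1103.448ms=8/5b +275.862ms=2/5b
Σ=2b of 2 (87bpm 2/4) — PASS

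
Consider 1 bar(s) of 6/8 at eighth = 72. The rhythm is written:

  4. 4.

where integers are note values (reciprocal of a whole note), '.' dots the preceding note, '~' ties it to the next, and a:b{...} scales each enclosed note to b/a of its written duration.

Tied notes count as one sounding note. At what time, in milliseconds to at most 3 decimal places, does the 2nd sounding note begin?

note 2 onset = 3b = 2500.0ms

1. 0.0ms @ 0 + 2500.0ms (3)
2. 2500.0ms @ 3 + 2500.0ms (3)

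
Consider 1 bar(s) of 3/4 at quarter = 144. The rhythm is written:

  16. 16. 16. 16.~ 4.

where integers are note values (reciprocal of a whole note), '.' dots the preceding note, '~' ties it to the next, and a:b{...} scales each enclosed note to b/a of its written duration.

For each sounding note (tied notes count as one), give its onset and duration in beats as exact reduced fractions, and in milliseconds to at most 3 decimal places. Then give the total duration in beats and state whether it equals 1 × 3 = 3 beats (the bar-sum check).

1) 0.0ms=0b +156.25ms=3/8b
2) 156.25ms=3/8b +156.25ms=3/8b
3) 312.5ms=3/4b +156.25ms=3/8b
4) 468.75ms=9/8b +781.25ms=15/8b
Σ=3b of 3 (144bpm 3/4) — PASS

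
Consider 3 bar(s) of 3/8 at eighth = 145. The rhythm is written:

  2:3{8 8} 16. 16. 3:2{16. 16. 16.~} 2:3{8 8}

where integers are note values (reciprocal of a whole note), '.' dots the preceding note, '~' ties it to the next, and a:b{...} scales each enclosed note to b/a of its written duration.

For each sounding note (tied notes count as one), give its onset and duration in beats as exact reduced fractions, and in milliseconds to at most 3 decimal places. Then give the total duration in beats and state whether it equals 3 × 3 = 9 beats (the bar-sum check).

1) 0.0ms=0b +620.69ms=3/2b
2) 620.69ms=3/2b +620.69ms=3/2b
3) 1241.379ms=3b +310.345ms=3/4b
4) 1551.724ms=15/4b +310.345ms=3/4b
5) 1862.069ms=9/2b +206.897ms=1/2b
6) 2068.966ms=5b +206.897ms=1/2b
7) 2275.862ms=11/2b +827.586ms=2b
8) 3103.448ms=15/2b +620.69ms=3/2b
Σ=9b of 9 (145bpm 3/8) — PASS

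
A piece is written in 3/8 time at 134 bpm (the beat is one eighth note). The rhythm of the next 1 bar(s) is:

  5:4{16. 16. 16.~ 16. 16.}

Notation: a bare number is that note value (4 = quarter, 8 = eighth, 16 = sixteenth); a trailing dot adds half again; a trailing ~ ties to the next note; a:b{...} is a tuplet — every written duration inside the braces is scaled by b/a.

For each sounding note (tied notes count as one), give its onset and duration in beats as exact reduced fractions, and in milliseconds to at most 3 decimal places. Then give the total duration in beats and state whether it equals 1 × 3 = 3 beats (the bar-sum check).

1) 0.0ms=0b +268.657ms=3/5b
2) 268.657ms=3/5b +268.657ms=3/5b
3) 537.313ms=6/5b +537.313ms=6/5b
4) 1074.627ms=12/5b +268.657ms=3/5b
Σ=3b of 3 (134bpm 3/8) — PASS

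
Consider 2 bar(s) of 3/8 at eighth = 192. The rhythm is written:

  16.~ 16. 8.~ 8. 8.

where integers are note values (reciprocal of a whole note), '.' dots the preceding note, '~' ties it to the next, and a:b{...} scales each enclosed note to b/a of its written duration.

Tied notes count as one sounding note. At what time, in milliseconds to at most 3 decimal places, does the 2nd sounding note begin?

note 2 onset = 3/2b = 468.75ms

1. 0.0ms @ 0 + 468.75ms (3/2)
2. 468.75ms @ 3/2 + 937.5ms (3)
3. 1406.25ms @ 9/2 + 468.75ms (3/2)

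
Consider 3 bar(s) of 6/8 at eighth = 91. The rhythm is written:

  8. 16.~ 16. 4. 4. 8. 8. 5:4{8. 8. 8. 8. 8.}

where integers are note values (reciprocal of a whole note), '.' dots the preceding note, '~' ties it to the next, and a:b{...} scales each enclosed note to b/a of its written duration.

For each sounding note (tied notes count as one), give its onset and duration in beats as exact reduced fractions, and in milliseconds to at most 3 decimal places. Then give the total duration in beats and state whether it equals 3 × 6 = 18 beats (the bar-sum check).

1) 0.0ms=0b +989.011ms=3/2b
2) 989.011ms=3/2b +989.011ms=3/2b
3) 1978.022ms=3b +1978.022ms=3b
4) 3956.044ms=6b +1978.022ms=3b
5) 5934.066ms=9b +989.011ms=3/2b
6) 6923.077ms=21/2b +989.011ms=3/2b
7) 7912.088ms=12b +791.209ms=6/5b
8) 8703.297ms=66/5b +791.209ms=6/5b
9) 9494.505ms=72/5b +791.209ms=6/5b
10) 10285.714ms=78/5b +791.209ms=6/5b
11) 11076.923ms=84/5b +791.209ms=6/5b
Σ=18b of 18 (91bpm 6/8) — PASS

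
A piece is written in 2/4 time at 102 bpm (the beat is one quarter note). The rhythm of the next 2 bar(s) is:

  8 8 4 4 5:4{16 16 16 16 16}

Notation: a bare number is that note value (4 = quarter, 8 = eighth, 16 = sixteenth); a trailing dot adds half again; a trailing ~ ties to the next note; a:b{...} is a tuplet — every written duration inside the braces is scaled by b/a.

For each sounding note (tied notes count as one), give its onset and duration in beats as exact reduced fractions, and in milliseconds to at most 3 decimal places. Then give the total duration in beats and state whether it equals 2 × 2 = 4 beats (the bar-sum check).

1) 0.0ms=0b +294.118ms=1/2b
2) 294.118ms=1/2b +294.118ms=1/2b
3) 588.235ms=1b +588.235ms=1b
4) 1176.471ms=2b +588.235ms=1b
5) 1764.706ms=3b +117.647ms=1/5b
6) 1882.353ms=16/5b +117.647ms=1/5b
7) 2000.0ms=17/5b +117.647ms=1/5b
8) 2117.647ms=18/5b +117.647ms=1/5b
9) 2235.294ms=19/5b +117.647ms=1/5b
Σ=4b of 4 (102bpm 2/4) — PASS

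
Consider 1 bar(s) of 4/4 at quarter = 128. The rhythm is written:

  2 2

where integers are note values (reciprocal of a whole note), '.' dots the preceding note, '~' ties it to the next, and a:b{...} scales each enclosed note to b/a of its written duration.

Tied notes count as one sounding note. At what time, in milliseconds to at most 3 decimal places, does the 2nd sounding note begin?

note 2 onset = 2b = 937.5ms

1. 0.0ms @ 0 + 937.5ms (2)
2. 937.5ms @ 2 + 937.5ms (2)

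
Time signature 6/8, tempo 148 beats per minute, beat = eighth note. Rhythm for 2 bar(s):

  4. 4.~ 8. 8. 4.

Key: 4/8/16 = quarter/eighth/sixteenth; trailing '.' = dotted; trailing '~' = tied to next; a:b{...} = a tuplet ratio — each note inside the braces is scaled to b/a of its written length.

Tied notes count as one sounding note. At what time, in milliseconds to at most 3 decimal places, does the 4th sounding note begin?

1. 0.0ms @ 0 + 1216.216ms (3)
2. 1216.216ms @ 3 + 1824.324ms (9/2)
3. 3040.541ms @ 15/2 + 608.108ms (3/2)
4. 3648.649ms @ 9 + 1216.216ms (3)

note 4 onset = 9b = 3648.649ms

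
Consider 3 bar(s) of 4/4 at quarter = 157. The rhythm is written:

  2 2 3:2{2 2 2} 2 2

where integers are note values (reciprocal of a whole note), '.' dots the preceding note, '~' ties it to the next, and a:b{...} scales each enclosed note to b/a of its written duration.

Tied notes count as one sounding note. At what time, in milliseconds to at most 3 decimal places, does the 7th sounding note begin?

1. 0.0ms @ 0 + 764.331ms (2)
2. 764.331ms @ 2 + 764.331ms (2)
3. 1528.662ms @ 4 + 509.554ms (4/3)
4. 2038.217ms @ 16/3 + 509.554ms (4/3)
5. 2547.771ms @ 20/3 + 509.554ms (4/3)
6. 3057.325ms @ 8 + 764.331ms (2)
7. 3821.656ms @ 10 + 764.331ms (2)

note 7 onset = 10b = 3821.656ms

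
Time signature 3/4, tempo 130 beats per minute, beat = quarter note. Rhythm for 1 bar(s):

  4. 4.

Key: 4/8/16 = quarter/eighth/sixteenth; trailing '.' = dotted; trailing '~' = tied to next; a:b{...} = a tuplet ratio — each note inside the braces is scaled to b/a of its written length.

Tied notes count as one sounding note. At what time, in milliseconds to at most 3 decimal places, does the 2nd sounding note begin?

1. 0.0ms @ 0 + 692.308ms (3/2)
2. 692.308ms @ 3/2 + 692.308ms (3/2)

note 2 onset = 3/2b = 692.308ms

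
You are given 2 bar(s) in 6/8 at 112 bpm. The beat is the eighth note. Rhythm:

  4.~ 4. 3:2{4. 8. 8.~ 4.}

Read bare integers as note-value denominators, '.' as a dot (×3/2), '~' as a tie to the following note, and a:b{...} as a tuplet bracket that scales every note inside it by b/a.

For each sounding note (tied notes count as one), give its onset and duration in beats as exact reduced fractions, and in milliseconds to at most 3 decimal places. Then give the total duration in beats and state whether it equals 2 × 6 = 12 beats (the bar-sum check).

1) 0.0ms=0b +3214.286ms=6b
2) 3214.286ms=6b +1071.429ms=2b
3) 4285.714ms=8b +535.714ms=1b
4) 4821.429ms=9b +1607.143ms=3b
Σ=12b of 12 (112bpm 6/8) — PASS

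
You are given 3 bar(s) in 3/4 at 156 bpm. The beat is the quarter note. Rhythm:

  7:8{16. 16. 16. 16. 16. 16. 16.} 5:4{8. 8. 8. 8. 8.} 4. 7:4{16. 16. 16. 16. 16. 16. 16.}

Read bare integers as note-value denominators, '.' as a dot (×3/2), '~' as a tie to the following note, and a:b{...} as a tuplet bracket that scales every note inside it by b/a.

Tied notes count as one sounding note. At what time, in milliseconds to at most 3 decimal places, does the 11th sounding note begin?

1. 0.0ms @ 0 + 164.835ms (3/7)
2. 164.835ms @ 3/7 + 164.835ms (3/7)
3. 329.67ms @ 6/7 + 164.835ms (3/7)
4. 494.505ms @ 9/7 + 164.835ms (3/7)
5. 659.341ms @ 12/7 + 164.835ms (3/7)
6. 824.176ms @ 15/7 + 164.835ms (3/7)
7. 989.011ms @ 18/7 + 164.835ms (3/7)
8. 1153.846ms @ 3 + 230.769ms (3/5)
9. 1384.615ms @ 18/5 + 230.769ms (3/5)
10. 1615.385ms @ 21/5 + 230.769ms (3/5)
11. 1846.154ms @ 24/5 + 230.769ms (3/5)
12. 2076.923ms @ 27/5 + 230.769ms (3/5)
13. 2307.692ms @ 6 + 576.923ms (3/2)
14. 2884.615ms @ 15/2 + 82.418ms (3/14)
15. 2967.033ms @ 54/7 + 82.418ms (3/14)
16. 3049.451ms @ 111/14 + 82.418ms (3/14)
17. 3131.868ms @ 57/7 + 82.418ms (3/14)
18. 3214.286ms @ 117/14 + 82.418ms (3/14)
19. 3296.703ms @ 60/7 + 82.418ms (3/14)
20. 3379.121ms @ 123/14 + 82.418ms (3/14)

note 11 onset = 24/5b = 1846.154ms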